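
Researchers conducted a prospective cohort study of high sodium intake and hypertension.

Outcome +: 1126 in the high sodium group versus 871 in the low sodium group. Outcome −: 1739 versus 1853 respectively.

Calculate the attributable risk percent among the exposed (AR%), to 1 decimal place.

From the description: a = 1126, b = 1739, c = 871, d = 1853.
Risk in exposed = 1126/2865 = 0.39302; risk in unexposed = 871/2724 = 0.31975.
RR = 0.39302/0.31975 = 1.22914
AR% = (RR − 1)/RR × 100 = (1.22914 − 1)/1.22914 × 100 = 18.6426%

18.6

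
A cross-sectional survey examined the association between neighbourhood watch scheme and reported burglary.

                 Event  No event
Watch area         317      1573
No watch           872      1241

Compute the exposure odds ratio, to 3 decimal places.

Cells: a = 317, b = 1573, c = 872, d = 1241.
OR = (a·d)/(b·c) = (317 × 1241) / (1573 × 872) = 393397 / 1371656 = 0.28680
Exposure is associated with lower odds of reported burglary (OR = 0.29 < 1).

0.287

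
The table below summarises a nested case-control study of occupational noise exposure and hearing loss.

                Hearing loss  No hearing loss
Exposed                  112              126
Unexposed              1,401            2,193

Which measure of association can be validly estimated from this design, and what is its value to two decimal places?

1.39

Cells: a = 112, b = 126, c = 1401, d = 2193.
This is a nested case-control study: participants were sampled on outcome status, so risks in the source population cannot be estimated directly — relative risk is not valid here. The odds ratio is the appropriate measure.
OR = (a·d)/(b·c) = (112 × 2193) / (126 × 1401) = 245616 / 176526 = 1.39139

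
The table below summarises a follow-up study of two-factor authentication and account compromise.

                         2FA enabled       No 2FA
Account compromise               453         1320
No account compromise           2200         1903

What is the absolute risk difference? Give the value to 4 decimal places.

Reading the table with exposure as columns: a = 453 (2FA enabled, case), b = 2200 (2FA enabled, non-case), c = 1320 (No 2FA, case), d = 1903.
Risk in exposed = 453/2653 = 0.170750; risk in unexposed = 1320/3223 = 0.409556.
Risk difference = 0.170750 − 0.409556 = -0.238806

-0.2388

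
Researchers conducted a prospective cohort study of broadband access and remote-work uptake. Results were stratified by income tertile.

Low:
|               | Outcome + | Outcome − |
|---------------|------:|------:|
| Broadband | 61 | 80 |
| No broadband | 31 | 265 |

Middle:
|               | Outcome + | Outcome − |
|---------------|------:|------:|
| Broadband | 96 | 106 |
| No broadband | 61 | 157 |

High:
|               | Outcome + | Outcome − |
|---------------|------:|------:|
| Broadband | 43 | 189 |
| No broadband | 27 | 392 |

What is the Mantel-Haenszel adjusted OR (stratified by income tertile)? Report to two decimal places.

OR_MH = Σ(aᵢdᵢ/nᵢ) / Σ(bᵢcᵢ/nᵢ), where nᵢ is the stratum total.
Stratum 1 (Low): n = 437; a·d/n = 61·265/437 = 36.9908; b·c/n = 80·31/437 = 5.6751
Stratum 2 (Middle): n = 420; a·d/n = 96·157/420 = 35.8857; b·c/n = 106·61/420 = 15.3952
Stratum 3 (High): n = 651; a·d/n = 43·392/651 = 25.8925; b·c/n = 189·27/651 = 7.8387
OR_MH = (36.9908 + 35.8857 + 25.8925) / (5.6751 + 15.3952 + 7.8387) = 98.7690 / 28.9090 = 3.41655

3.42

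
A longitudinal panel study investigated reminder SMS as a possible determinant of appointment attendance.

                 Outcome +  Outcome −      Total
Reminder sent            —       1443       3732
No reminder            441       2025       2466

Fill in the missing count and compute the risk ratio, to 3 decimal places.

The missing cell is in the exposed row: 3732 − 1443 = 2289.
So a = 2289, b = 1443, c = 441, d = 2025.
RR = [a/(a+b)] / [c/(c+d)] = (2289/3732) / (441/2466) = 0.61334/0.17883 = 3.42972

3.430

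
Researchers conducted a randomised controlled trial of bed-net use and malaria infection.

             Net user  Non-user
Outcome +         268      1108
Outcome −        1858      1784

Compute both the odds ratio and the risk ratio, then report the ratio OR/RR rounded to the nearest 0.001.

Reading the table with exposure as columns: a = 268 (Net user, case), b = 1858 (Net user, non-case), c = 1108 (Non-user, case), d = 1784.
OR = (268·1784)/(1858·1108) = 478112/2058664 = 0.23224
Risk in exposed = 268/2126 = 0.12606; risk in unexposed = 1108/2892 = 0.38313; RR = 0.32903
OR/RR = 0.23224 / 0.32903 = 0.70585
The outcome is not rare, so the OR lies further from 1 than the RR.

0.706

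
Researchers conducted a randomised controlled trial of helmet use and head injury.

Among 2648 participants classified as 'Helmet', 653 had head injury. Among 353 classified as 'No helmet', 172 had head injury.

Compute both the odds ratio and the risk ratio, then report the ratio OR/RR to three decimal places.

0.681

From the description: a = 653, b = 1995, c = 172, d = 181.
OR = (653·181)/(1995·172) = 118193/343140 = 0.34445
Risk in exposed = 653/2648 = 0.24660; risk in unexposed = 172/353 = 0.48725; RR = 0.50611
OR/RR = 0.34445 / 0.50611 = 0.68058
The outcome is not rare, so the OR lies further from 1 than the RR.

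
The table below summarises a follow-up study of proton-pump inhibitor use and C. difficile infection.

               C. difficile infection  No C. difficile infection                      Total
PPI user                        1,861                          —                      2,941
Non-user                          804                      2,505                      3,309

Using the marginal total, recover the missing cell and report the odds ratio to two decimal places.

The missing cell is in the exposed row: 2941 − 1861 = 1080.
So a = 1861, b = 1080, c = 804, d = 2505.
OR = (a·d)/(b·c) = (1861 × 2505) / (1080 × 804) = 4661805 / 868320 = 5.36876

5.37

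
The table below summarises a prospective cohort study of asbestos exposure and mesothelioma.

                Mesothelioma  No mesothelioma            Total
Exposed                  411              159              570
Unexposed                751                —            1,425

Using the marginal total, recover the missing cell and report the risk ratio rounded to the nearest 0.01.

1.37

The missing cell is in the unexposed row: 1425 − 751 = 674.
So a = 411, b = 159, c = 751, d = 674.
RR = [a/(a+b)] / [c/(c+d)] = (411/570) / (751/1425) = 0.72105/0.52702 = 1.36818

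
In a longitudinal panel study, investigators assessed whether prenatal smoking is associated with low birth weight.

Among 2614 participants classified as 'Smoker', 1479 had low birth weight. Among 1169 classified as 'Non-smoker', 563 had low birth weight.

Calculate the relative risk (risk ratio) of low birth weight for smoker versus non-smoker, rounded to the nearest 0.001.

From the description: a = 1479, b = 1135, c = 563, d = 606.
Risk in exposed = 1479/2614 = 0.56580; risk in unexposed = 563/1169 = 0.48161.
RR = 0.56580 / 0.48161 = 1.17481
The risk among the exposed is 1.17 times that among the unexposed.

1.175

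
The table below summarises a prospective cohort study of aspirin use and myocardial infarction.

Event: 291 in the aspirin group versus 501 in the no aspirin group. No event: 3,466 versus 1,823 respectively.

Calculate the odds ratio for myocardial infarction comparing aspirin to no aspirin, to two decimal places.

0.31

From the description: a = 291, b = 3466, c = 501, d = 1823.
OR = (a·d)/(b·c) = (291 × 1823) / (3466 × 501) = 530493 / 1736466 = 0.30550
Exposure is associated with lower odds of myocardial infarction (OR = 0.31 < 1).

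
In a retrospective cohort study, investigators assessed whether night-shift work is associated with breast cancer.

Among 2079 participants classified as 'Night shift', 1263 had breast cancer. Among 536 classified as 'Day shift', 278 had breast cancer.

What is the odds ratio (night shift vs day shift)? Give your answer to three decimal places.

From the description: a = 1263, b = 816, c = 278, d = 258.
OR = (a·d)/(b·c) = (1263 × 258) / (816 × 278) = 325854 / 226848 = 1.43644
The odds of breast cancer are about 1.44 times as high in the night shift group.

1.436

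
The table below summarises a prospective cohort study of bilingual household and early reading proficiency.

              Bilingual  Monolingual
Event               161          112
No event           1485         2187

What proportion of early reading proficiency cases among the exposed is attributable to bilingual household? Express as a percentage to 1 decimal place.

50.2

Reading the table with exposure as columns: a = 161 (Bilingual, case), b = 1485 (Bilingual, non-case), c = 112 (Monolingual, case), d = 2187.
Risk in exposed = 161/1646 = 0.09781; risk in unexposed = 112/2299 = 0.04872.
RR = 0.09781/0.04872 = 2.00778
AR% = (RR − 1)/RR × 100 = (2.00778 − 1)/2.00778 × 100 = 50.1938%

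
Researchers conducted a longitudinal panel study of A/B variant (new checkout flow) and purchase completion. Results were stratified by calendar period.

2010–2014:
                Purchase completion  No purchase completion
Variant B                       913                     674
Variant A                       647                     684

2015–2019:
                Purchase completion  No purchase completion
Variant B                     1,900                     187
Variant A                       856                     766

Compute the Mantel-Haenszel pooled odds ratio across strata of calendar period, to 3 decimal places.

OR_MH = Σ(aᵢdᵢ/nᵢ) / Σ(bᵢcᵢ/nᵢ), where nᵢ is the stratum total.
Stratum 1 (2010–2014): n = 2918; a·d/n = 913·684/2918 = 214.0137; b·c/n = 674·647/2918 = 149.4441
Stratum 2 (2015–2019): n = 3709; a·d/n = 1900·766/3709 = 392.3969; b·c/n = 187·856/3709 = 43.1577
OR_MH = (214.0137 + 392.3969) / (149.4441 + 43.1577) = 606.4106 / 192.6019 = 3.14852

3.149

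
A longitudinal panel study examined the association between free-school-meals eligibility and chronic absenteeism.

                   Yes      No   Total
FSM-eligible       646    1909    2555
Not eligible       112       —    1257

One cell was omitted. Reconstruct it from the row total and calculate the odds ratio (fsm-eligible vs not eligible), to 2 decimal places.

The missing cell is in the unexposed row: 1257 − 112 = 1145.
So a = 646, b = 1909, c = 112, d = 1145.
OR = (a·d)/(b·c) = (646 × 1145) / (1909 × 112) = 739670 / 213808 = 3.45951

3.46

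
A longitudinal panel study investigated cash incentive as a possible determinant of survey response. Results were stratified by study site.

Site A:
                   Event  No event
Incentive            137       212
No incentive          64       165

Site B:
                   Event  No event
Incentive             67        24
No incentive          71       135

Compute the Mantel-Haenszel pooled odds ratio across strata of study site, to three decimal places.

OR_MH = Σ(aᵢdᵢ/nᵢ) / Σ(bᵢcᵢ/nᵢ), where nᵢ is the stratum total.
Stratum 1 (Site A): n = 578; a·d/n = 137·165/578 = 39.1090; b·c/n = 212·64/578 = 23.4740
Stratum 2 (Site B): n = 297; a·d/n = 67·135/297 = 30.4545; b·c/n = 24·71/297 = 5.7374
OR_MH = (39.1090 + 30.4545) / (23.4740 + 5.7374) = 69.5635 / 29.2114 = 2.38138

2.381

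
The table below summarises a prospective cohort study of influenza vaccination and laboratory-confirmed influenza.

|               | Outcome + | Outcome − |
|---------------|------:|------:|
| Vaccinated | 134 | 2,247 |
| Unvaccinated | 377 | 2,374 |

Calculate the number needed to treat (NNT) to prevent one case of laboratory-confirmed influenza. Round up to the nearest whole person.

Risk in treated group = 134/2381 = 0.05628; risk in control = 377/2751 = 0.13704.
Absolute risk reduction = 0.13704 − 0.05628 = 0.08076
NNT = 1 / ARR = 1 / 0.08076 = 12.382 → round up → 13

13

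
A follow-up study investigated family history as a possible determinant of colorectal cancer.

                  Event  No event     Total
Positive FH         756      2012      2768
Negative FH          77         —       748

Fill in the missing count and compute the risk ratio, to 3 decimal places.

The missing cell is in the unexposed row: 748 − 77 = 671.
So a = 756, b = 2012, c = 77, d = 671.
RR = [a/(a+b)] / [c/(c+d)] = (756/2768) / (77/748) = 0.27312/0.10294 = 2.65318

2.653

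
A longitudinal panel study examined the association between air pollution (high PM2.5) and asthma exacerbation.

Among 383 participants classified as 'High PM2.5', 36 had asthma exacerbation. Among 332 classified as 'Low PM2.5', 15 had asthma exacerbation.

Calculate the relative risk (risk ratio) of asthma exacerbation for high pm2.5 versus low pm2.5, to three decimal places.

2.080

From the description: a = 36, b = 347, c = 15, d = 317.
Risk in exposed = 36/383 = 0.09399; risk in unexposed = 15/332 = 0.04518.
RR = 0.09399 / 0.04518 = 2.08042
The risk among the exposed is 2.08 times that among the unexposed.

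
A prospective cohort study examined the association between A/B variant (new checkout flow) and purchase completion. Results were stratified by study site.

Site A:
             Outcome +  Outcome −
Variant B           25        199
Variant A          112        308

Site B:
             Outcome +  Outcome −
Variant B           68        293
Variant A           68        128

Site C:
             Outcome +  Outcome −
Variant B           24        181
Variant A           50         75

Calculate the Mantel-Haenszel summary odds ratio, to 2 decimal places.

OR_MH = Σ(aᵢdᵢ/nᵢ) / Σ(bᵢcᵢ/nᵢ), where nᵢ is the stratum total.
Stratum 1 (Site A): n = 644; a·d/n = 25·308/644 = 11.9565; b·c/n = 199·112/644 = 34.6087
Stratum 2 (Site B): n = 557; a·d/n = 68·128/557 = 15.6266; b·c/n = 293·68/557 = 35.7702
Stratum 3 (Site C): n = 330; a·d/n = 24·75/330 = 5.4545; b·c/n = 181·50/330 = 27.4242
OR_MH = (11.9565 + 15.6266 + 5.4545) / (34.6087 + 35.7702 + 27.4242) = 33.0376 / 97.8031 = 0.33780

0.34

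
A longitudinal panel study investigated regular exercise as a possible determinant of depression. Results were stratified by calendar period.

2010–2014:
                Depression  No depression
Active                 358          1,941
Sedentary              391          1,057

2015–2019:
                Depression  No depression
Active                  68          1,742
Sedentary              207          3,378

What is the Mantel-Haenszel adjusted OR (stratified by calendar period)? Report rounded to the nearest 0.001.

OR_MH = Σ(aᵢdᵢ/nᵢ) / Σ(bᵢcᵢ/nᵢ), where nᵢ is the stratum total.
Stratum 1 (2010–2014): n = 3747; a·d/n = 358·1057/3747 = 100.9891; b·c/n = 1941·391/3747 = 202.5436
Stratum 2 (2015–2019): n = 5395; a·d/n = 68·3378/5395 = 42.5772; b·c/n = 1742·207/5395 = 66.8386
OR_MH = (100.9891 + 42.5772) / (202.5436 + 66.8386) = 143.5663 / 269.3822 = 0.53295

0.533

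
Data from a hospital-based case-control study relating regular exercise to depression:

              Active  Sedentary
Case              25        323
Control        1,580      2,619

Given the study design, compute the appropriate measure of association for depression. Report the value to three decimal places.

Reading the table with exposure as columns: a = 25 (Active, case), b = 1580 (Active, non-case), c = 323 (Sedentary, case), d = 2619.
This is a hospital-based case-control study: participants were sampled on outcome status, so risks in the source population cannot be estimated directly — relative risk is not valid here. The odds ratio is the appropriate measure.
OR = (a·d)/(b·c) = (25 × 2619) / (1580 × 323) = 65475 / 510340 = 0.12830

0.128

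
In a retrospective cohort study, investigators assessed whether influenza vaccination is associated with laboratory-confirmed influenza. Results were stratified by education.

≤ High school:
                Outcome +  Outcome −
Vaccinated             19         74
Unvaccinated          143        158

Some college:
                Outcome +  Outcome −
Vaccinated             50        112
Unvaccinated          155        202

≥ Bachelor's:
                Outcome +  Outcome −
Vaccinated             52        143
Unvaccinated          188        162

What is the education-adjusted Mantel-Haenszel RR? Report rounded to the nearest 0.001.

RR_MH = Σ(aᵢ·n₀ᵢ/nᵢ) / Σ(cᵢ·n₁ᵢ/nᵢ), with n₁ᵢ = aᵢ+bᵢ (exposed), n₀ᵢ = cᵢ+dᵢ (unexposed), nᵢ = n₁ᵢ+n₀ᵢ.
Stratum 1 (≤ High school): n₁ = 93, n₀ = 301, n = 394; a·n₀/n = 19·301/394 = 14.5152; c·n₁/n = 143·93/394 = 33.7538
Stratum 2 (Some college): n₁ = 162, n₀ = 357, n = 519; a·n₀/n = 50·357/519 = 34.3931; c·n₁/n = 155·162/519 = 48.3815
Stratum 3 (≥ Bachelor's): n₁ = 195, n₀ = 350, n = 545; a·n₀/n = 52·350/545 = 33.3945; c·n₁/n = 188·195/545 = 67.2661
RR_MH = (14.5152 + 34.3931 + 33.3945) / (33.7538 + 48.3815 + 67.2661) = 82.3028 / 149.4014 = 0.55088

0.551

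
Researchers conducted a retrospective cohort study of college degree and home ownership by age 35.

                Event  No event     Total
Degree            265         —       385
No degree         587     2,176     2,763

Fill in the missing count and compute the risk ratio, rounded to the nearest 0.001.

3.240

The missing cell is in the exposed row: 385 − 265 = 120.
So a = 265, b = 120, c = 587, d = 2176.
RR = [a/(a+b)] / [c/(c+d)] = (265/385) / (587/2763) = 0.68831/0.21245 = 3.23987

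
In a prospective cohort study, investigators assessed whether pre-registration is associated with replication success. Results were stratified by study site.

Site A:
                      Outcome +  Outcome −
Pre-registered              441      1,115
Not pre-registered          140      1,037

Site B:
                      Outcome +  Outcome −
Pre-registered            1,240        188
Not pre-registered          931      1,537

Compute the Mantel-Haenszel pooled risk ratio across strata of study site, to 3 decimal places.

2.317

RR_MH = Σ(aᵢ·n₀ᵢ/nᵢ) / Σ(cᵢ·n₁ᵢ/nᵢ), with n₁ᵢ = aᵢ+bᵢ (exposed), n₀ᵢ = cᵢ+dᵢ (unexposed), nᵢ = n₁ᵢ+n₀ᵢ.
Stratum 1 (Site A): n₁ = 1556, n₀ = 1177, n = 2733; a·n₀/n = 441·1177/2733 = 189.9221; c·n₁/n = 140·1556/2733 = 79.7073
Stratum 2 (Site B): n₁ = 1428, n₀ = 2468, n = 3896; a·n₀/n = 1240·2468/3896 = 785.5031; c·n₁/n = 931·1428/3896 = 341.2392
RR_MH = (189.9221 + 785.5031) / (79.7073 + 341.2392) = 975.4251 / 420.9465 = 2.31722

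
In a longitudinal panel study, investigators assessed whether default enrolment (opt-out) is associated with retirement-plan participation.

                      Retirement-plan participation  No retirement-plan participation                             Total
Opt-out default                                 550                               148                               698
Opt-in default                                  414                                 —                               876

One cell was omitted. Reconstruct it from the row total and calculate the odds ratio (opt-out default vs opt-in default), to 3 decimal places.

The missing cell is in the unexposed row: 876 − 414 = 462.
So a = 550, b = 148, c = 414, d = 462.
OR = (a·d)/(b·c) = (550 × 462) / (148 × 414) = 254100 / 61272 = 4.14708

4.147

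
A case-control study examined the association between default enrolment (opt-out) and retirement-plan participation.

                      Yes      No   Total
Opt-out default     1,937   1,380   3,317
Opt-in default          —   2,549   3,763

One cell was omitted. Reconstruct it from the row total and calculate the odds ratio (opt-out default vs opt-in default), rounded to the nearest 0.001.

2.947

The missing cell is in the unexposed row: 3763 − 2549 = 1214.
So a = 1937, b = 1380, c = 1214, d = 2549.
OR = (a·d)/(b·c) = (1937 × 2549) / (1380 × 1214) = 4937413 / 1675320 = 2.94715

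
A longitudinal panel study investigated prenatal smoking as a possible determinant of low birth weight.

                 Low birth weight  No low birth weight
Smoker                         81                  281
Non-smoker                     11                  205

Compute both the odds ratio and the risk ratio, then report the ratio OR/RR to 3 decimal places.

Cells: a = 81, b = 281, c = 11, d = 205.
OR = (81·205)/(281·11) = 16605/3091 = 5.37205
Risk in exposed = 81/362 = 0.22376; risk in unexposed = 11/216 = 0.05093; RR = 4.39377
OR/RR = 5.37205 / 4.39377 = 1.22265
The outcome is not rare, so the OR lies further from 1 than the RR.

1.223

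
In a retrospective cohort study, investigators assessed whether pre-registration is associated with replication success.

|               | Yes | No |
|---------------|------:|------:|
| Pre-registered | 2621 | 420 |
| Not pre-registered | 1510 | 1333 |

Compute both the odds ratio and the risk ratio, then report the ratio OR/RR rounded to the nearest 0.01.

3.39

Cells: a = 2621, b = 420, c = 1510, d = 1333.
OR = (2621·1333)/(420·1510) = 3493793/634200 = 5.50898
Risk in exposed = 2621/3041 = 0.86189; risk in unexposed = 1510/2843 = 0.53113; RR = 1.62275
OR/RR = 5.50898 / 1.62275 = 3.39485
The outcome is not rare, so the OR lies further from 1 than the RR.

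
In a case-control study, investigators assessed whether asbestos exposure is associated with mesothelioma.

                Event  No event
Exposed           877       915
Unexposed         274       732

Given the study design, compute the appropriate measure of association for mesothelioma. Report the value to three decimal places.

2.561

Cells: a = 877, b = 915, c = 274, d = 732.
This is a case-control study: participants were sampled on outcome status, so risks in the source population cannot be estimated directly — relative risk is not valid here. The odds ratio is the appropriate measure.
OR = (a·d)/(b·c) = (877 × 732) / (915 × 274) = 641964 / 250710 = 2.56058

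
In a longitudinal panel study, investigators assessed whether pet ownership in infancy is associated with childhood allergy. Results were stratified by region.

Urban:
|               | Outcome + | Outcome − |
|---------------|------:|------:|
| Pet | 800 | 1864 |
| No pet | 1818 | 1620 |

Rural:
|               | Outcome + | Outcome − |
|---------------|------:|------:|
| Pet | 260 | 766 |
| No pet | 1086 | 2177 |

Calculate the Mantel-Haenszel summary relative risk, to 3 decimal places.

RR_MH = Σ(aᵢ·n₀ᵢ/nᵢ) / Σ(cᵢ·n₁ᵢ/nᵢ), with n₁ᵢ = aᵢ+bᵢ (exposed), n₀ᵢ = cᵢ+dᵢ (unexposed), nᵢ = n₁ᵢ+n₀ᵢ.
Stratum 1 (Urban): n₁ = 2664, n₀ = 3438, n = 6102; a·n₀/n = 800·3438/6102 = 450.7375; c·n₁/n = 1818·2664/6102 = 793.6991
Stratum 2 (Rural): n₁ = 1026, n₀ = 3263, n = 4289; a·n₀/n = 260·3263/4289 = 197.8037; c·n₁/n = 1086·1026/4289 = 259.7892
RR_MH = (450.7375 + 197.8037) / (793.6991 + 259.7892) = 648.5411 / 1053.4883 = 0.61561

0.616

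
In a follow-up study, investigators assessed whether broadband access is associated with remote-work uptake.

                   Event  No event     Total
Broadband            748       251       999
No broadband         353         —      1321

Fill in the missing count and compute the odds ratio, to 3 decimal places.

The missing cell is in the unexposed row: 1321 − 353 = 968.
So a = 748, b = 251, c = 353, d = 968.
OR = (a·d)/(b·c) = (748 × 968) / (251 × 353) = 724064 / 88603 = 8.17200

8.172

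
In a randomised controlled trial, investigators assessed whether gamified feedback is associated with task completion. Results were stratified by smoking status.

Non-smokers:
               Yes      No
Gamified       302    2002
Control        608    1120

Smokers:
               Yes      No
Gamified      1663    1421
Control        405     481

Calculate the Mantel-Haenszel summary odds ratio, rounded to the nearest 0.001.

0.639

OR_MH = Σ(aᵢdᵢ/nᵢ) / Σ(bᵢcᵢ/nᵢ), where nᵢ is the stratum total.
Stratum 1 (Non-smokers): n = 4032; a·d/n = 302·1120/4032 = 83.8889; b·c/n = 2002·608/4032 = 301.8889
Stratum 2 (Smokers): n = 3970; a·d/n = 1663·481/3970 = 201.4869; b·c/n = 1421·405/3970 = 144.9635
OR_MH = (83.8889 + 201.4869) / (301.8889 + 144.9635) = 285.3758 / 446.8524 = 0.63864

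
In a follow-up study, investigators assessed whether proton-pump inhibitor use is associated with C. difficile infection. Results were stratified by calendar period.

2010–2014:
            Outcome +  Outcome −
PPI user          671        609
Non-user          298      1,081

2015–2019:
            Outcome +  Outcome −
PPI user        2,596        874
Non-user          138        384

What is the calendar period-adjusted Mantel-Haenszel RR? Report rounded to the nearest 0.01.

RR_MH = Σ(aᵢ·n₀ᵢ/nᵢ) / Σ(cᵢ·n₁ᵢ/nᵢ), with n₁ᵢ = aᵢ+bᵢ (exposed), n₀ᵢ = cᵢ+dᵢ (unexposed), nᵢ = n₁ᵢ+n₀ᵢ.
Stratum 1 (2010–2014): n₁ = 1280, n₀ = 1379, n = 2659; a·n₀/n = 671·1379/2659 = 347.9914; c·n₁/n = 298·1280/2659 = 143.4524
Stratum 2 (2015–2019): n₁ = 3470, n₀ = 522, n = 3992; a·n₀/n = 2596·522/3992 = 339.4569; c·n₁/n = 138·3470/3992 = 119.9549
RR_MH = (347.9914 + 339.4569) / (143.4524 + 119.9549) = 687.4483 / 263.4073 = 2.60983

2.61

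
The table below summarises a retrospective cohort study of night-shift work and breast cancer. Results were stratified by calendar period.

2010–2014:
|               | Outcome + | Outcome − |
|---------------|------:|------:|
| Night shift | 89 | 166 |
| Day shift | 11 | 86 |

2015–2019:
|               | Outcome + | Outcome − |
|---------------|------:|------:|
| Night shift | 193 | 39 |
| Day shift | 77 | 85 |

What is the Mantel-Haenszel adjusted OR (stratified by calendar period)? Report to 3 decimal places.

4.948

OR_MH = Σ(aᵢdᵢ/nᵢ) / Σ(bᵢcᵢ/nᵢ), where nᵢ is the stratum total.
Stratum 1 (2010–2014): n = 352; a·d/n = 89·86/352 = 21.7443; b·c/n = 166·11/352 = 5.1875
Stratum 2 (2015–2019): n = 394; a·d/n = 193·85/394 = 41.6371; b·c/n = 39·77/394 = 7.6218
OR_MH = (21.7443 + 41.6371) / (5.1875 + 7.6218) = 63.3814 / 12.8093 = 4.94806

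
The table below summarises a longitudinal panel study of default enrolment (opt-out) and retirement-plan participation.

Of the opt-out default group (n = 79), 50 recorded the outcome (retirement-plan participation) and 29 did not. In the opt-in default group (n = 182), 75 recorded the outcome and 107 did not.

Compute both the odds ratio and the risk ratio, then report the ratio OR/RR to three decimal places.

1.602

From the description: a = 50, b = 29, c = 75, d = 107.
OR = (50·107)/(29·75) = 5350/2175 = 2.45977
Risk in exposed = 50/79 = 0.63291; risk in unexposed = 75/182 = 0.41209; RR = 1.53586
OR/RR = 2.45977 / 1.53586 = 1.60155
The outcome is not rare, so the OR lies further from 1 than the RR.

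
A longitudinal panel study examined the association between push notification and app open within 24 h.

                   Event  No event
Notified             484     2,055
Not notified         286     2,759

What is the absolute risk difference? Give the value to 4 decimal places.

Cells: a = 484, b = 2055, c = 286, d = 2759.
Risk in exposed = 484/2539 = 0.190626; risk in unexposed = 286/3045 = 0.093924.
Risk difference = 0.190626 − 0.093924 = 0.096702

0.0967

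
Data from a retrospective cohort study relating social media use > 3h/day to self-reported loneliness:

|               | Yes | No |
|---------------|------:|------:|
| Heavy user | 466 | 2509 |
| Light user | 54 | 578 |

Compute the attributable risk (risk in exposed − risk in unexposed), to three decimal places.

0.071

Cells: a = 466, b = 2509, c = 54, d = 578.
Risk in exposed = 466/2975 = 0.156639; risk in unexposed = 54/632 = 0.085443.
Risk difference = 0.156639 − 0.085443 = 0.071196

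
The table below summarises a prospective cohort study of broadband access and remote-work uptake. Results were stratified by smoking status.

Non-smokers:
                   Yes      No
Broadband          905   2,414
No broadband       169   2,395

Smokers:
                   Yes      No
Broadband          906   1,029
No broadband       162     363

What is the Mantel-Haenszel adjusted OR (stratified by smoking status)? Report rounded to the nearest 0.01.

3.66

OR_MH = Σ(aᵢdᵢ/nᵢ) / Σ(bᵢcᵢ/nᵢ), where nᵢ is the stratum total.
Stratum 1 (Non-smokers): n = 5883; a·d/n = 905·2395/5883 = 368.4302; b·c/n = 2414·169/5883 = 69.3466
Stratum 2 (Smokers): n = 2460; a·d/n = 906·363/2460 = 133.6902; b·c/n = 1029·162/2460 = 67.7634
OR_MH = (368.4302 + 133.6902) / (69.3466 + 67.7634) = 502.1205 / 137.1100 = 3.66217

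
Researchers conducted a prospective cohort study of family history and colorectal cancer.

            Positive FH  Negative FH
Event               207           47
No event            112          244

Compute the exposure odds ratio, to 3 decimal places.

Reading the table with exposure as columns: a = 207 (Positive FH, case), b = 112 (Positive FH, non-case), c = 47 (Negative FH, case), d = 244.
OR = (a·d)/(b·c) = (207 × 244) / (112 × 47) = 50508 / 5264 = 9.59498
The odds of colorectal cancer are about 9.59 times as high in the positive fh group.

9.595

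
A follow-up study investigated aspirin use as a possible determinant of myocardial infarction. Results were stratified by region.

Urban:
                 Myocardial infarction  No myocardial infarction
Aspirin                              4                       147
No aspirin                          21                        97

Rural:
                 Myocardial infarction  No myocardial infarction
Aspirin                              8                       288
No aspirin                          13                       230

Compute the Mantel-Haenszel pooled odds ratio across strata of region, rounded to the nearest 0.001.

0.264

OR_MH = Σ(aᵢdᵢ/nᵢ) / Σ(bᵢcᵢ/nᵢ), where nᵢ is the stratum total.
Stratum 1 (Urban): n = 269; a·d/n = 4·97/269 = 1.4424; b·c/n = 147·21/269 = 11.4758
Stratum 2 (Rural): n = 539; a·d/n = 8·230/539 = 3.4137; b·c/n = 288·13/539 = 6.9462
OR_MH = (1.4424 + 3.4137) / (11.4758 + 6.9462) = 4.8561 / 18.4220 = 0.26360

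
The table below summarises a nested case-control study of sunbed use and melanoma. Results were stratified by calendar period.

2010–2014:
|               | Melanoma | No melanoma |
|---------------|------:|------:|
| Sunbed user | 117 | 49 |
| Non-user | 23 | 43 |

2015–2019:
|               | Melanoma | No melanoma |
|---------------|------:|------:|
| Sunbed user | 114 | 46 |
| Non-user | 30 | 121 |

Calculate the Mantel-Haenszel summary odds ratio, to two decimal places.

7.10

OR_MH = Σ(aᵢdᵢ/nᵢ) / Σ(bᵢcᵢ/nᵢ), where nᵢ is the stratum total.
Stratum 1 (2010–2014): n = 232; a·d/n = 117·43/232 = 21.6853; b·c/n = 49·23/232 = 4.8578
Stratum 2 (2015–2019): n = 311; a·d/n = 114·121/311 = 44.3537; b·c/n = 46·30/311 = 4.4373
OR_MH = (21.6853 + 44.3537) / (4.8578 + 4.4373) = 66.0390 / 9.2951 = 7.10475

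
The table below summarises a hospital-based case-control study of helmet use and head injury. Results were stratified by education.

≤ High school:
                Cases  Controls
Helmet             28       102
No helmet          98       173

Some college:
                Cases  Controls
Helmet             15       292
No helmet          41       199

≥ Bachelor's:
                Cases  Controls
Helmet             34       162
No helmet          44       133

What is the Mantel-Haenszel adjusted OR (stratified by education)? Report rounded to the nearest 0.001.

OR_MH = Σ(aᵢdᵢ/nᵢ) / Σ(bᵢcᵢ/nᵢ), where nᵢ is the stratum total.
Stratum 1 (≤ High school): n = 401; a·d/n = 28·173/401 = 12.0798; b·c/n = 102·98/401 = 24.9277
Stratum 2 (Some college): n = 547; a·d/n = 15·199/547 = 5.4570; b·c/n = 292·41/547 = 21.8867
Stratum 3 (≥ Bachelor's): n = 373; a·d/n = 34·133/373 = 12.1233; b·c/n = 162·44/373 = 19.1099
OR_MH = (12.0798 + 5.4570 + 12.1233) / (24.9277 + 21.8867 + 19.1099) = 29.6602 / 65.9243 = 0.44991

0.450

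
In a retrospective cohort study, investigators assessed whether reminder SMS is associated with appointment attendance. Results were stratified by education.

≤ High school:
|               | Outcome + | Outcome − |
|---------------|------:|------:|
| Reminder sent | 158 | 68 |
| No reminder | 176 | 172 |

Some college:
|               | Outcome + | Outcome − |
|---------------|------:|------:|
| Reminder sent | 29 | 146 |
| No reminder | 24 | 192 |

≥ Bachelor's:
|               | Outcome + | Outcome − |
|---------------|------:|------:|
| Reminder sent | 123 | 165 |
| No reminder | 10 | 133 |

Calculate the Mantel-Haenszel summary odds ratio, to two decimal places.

2.96

OR_MH = Σ(aᵢdᵢ/nᵢ) / Σ(bᵢcᵢ/nᵢ), where nᵢ is the stratum total.
Stratum 1 (≤ High school): n = 574; a·d/n = 158·172/574 = 47.3449; b·c/n = 68·176/574 = 20.8502
Stratum 2 (Some college): n = 391; a·d/n = 29·192/391 = 14.2404; b·c/n = 146·24/391 = 8.9616
Stratum 3 (≥ Bachelor's): n = 431; a·d/n = 123·133/431 = 37.9559; b·c/n = 165·10/431 = 3.8283
OR_MH = (47.3449 + 14.2404 + 37.9559) / (20.8502 + 8.9616 + 3.8283) = 99.5413 / 33.6401 = 2.95900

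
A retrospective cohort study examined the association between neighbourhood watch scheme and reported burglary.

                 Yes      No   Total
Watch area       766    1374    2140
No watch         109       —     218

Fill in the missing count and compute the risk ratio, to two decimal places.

0.72

The missing cell is in the unexposed row: 218 − 109 = 109.
So a = 766, b = 1374, c = 109, d = 109.
RR = [a/(a+b)] / [c/(c+d)] = (766/2140) / (109/218) = 0.35794/0.50000 = 0.71589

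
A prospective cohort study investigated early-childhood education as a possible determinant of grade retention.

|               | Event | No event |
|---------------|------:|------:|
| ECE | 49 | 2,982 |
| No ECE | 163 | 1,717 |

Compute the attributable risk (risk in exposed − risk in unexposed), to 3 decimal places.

-0.071

Cells: a = 49, b = 2982, c = 163, d = 1717.
Risk in exposed = 49/3031 = 0.016166; risk in unexposed = 163/1880 = 0.086702.
Risk difference = 0.016166 − 0.086702 = -0.070536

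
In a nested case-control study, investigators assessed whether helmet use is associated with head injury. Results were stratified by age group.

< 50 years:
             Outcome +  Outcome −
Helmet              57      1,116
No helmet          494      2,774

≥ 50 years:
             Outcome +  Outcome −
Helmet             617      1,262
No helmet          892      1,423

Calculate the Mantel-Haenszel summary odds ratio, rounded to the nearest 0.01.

OR_MH = Σ(aᵢdᵢ/nᵢ) / Σ(bᵢcᵢ/nᵢ), where nᵢ is the stratum total.
Stratum 1 (< 50 years): n = 4441; a·d/n = 57·2774/4441 = 35.6041; b·c/n = 1116·494/4441 = 124.1396
Stratum 2 (≥ 50 years): n = 4194; a·d/n = 617·1423/4194 = 209.3445; b·c/n = 1262·892/4194 = 268.4082
OR_MH = (35.6041 + 209.3445) / (124.1396 + 268.4082) = 244.9487 / 392.5478 = 0.62400

0.62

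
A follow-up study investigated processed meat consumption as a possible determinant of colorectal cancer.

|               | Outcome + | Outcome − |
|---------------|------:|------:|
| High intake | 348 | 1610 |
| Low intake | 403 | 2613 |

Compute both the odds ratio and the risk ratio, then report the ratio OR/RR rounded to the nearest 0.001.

Cells: a = 348, b = 1610, c = 403, d = 2613.
OR = (348·2613)/(1610·403) = 909324/648830 = 1.40148
Risk in exposed = 348/1958 = 0.17773; risk in unexposed = 403/3016 = 0.13362; RR = 1.33013
OR/RR = 1.40148 / 1.33013 = 1.05365
The outcome is not rare, so the OR lies further from 1 than the RR.

1.054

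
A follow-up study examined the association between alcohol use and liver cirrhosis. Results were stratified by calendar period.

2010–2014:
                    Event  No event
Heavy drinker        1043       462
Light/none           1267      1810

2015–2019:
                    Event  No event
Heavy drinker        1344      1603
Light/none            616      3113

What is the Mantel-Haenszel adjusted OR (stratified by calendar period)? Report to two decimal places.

OR_MH = Σ(aᵢdᵢ/nᵢ) / Σ(bᵢcᵢ/nᵢ), where nᵢ is the stratum total.
Stratum 1 (2010–2014): n = 4582; a·d/n = 1043·1810/4582 = 412.0100; b·c/n = 462·1267/4582 = 127.7508
Stratum 2 (2015–2019): n = 6676; a·d/n = 1344·3113/6676 = 626.7034; b·c/n = 1603·616/6676 = 147.9101
OR_MH = (412.0100 + 626.7034) / (127.7508 + 147.9101) = 1038.7135 / 275.6609 = 3.76808

3.77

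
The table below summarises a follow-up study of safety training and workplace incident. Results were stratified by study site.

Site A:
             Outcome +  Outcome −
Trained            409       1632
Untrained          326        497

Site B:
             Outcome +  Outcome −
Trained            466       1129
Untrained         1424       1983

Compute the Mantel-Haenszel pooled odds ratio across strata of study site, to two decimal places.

0.50

OR_MH = Σ(aᵢdᵢ/nᵢ) / Σ(bᵢcᵢ/nᵢ), where nᵢ is the stratum total.
Stratum 1 (Site A): n = 2864; a·d/n = 409·497/2864 = 70.9752; b·c/n = 1632·326/2864 = 185.7654
Stratum 2 (Site B): n = 5002; a·d/n = 466·1983/5002 = 184.7417; b·c/n = 1129·1424/5002 = 321.4106
OR_MH = (70.9752 + 184.7417) / (185.7654 + 321.4106) = 255.7169 / 507.1760 = 0.50420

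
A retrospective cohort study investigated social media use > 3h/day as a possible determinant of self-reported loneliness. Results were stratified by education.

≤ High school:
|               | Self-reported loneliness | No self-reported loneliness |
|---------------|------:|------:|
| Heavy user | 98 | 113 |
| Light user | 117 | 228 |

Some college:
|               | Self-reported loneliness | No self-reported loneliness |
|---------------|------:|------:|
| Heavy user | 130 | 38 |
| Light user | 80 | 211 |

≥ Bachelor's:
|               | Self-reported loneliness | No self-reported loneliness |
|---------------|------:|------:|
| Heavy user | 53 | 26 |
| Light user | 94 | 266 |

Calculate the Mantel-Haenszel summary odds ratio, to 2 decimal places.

OR_MH = Σ(aᵢdᵢ/nᵢ) / Σ(bᵢcᵢ/nᵢ), where nᵢ is the stratum total.
Stratum 1 (≤ High school): n = 556; a·d/n = 98·228/556 = 40.1871; b·c/n = 113·117/556 = 23.7788
Stratum 2 (Some college): n = 459; a·d/n = 130·211/459 = 59.7603; b·c/n = 38·80/459 = 6.6231
Stratum 3 (≥ Bachelor's): n = 439; a·d/n = 53·266/439 = 32.1139; b·c/n = 26·94/439 = 5.5672
OR_MH = (40.1871 + 59.7603 + 32.1139) / (23.7788 + 6.6231 + 5.5672) = 132.0613 / 35.9691 = 3.67152

3.67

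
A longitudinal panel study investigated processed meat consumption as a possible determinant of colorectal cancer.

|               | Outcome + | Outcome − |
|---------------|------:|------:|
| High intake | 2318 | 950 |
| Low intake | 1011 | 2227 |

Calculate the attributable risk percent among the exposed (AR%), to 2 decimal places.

Cells: a = 2318, b = 950, c = 1011, d = 2227.
Risk in exposed = 2318/3268 = 0.70930; risk in unexposed = 1011/3238 = 0.31223.
RR = 0.70930/0.31223 = 2.27173
AR% = (RR − 1)/RR × 100 = (2.27173 − 1)/2.27173 × 100 = 55.9807%

55.98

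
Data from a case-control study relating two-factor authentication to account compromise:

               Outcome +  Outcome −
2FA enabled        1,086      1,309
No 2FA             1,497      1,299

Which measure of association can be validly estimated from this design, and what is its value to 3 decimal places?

0.720

Cells: a = 1086, b = 1309, c = 1497, d = 1299.
This is a case-control study: participants were sampled on outcome status, so risks in the source population cannot be estimated directly — relative risk is not valid here. The odds ratio is the appropriate measure.
OR = (a·d)/(b·c) = (1086 × 1299) / (1309 × 1497) = 1410714 / 1959573 = 0.71991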